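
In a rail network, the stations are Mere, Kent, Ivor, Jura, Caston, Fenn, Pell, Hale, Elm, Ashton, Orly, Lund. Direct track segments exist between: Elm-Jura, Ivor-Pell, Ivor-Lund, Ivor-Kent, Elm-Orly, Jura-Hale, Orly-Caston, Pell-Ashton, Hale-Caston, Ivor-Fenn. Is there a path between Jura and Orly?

Yes

From Jura we can reach Elm, Hale, Jura, Orly, Caston, which includes Orly.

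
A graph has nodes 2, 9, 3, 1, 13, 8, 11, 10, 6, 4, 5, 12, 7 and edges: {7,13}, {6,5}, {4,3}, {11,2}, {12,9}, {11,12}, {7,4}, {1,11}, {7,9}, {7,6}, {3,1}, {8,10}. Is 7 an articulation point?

Yes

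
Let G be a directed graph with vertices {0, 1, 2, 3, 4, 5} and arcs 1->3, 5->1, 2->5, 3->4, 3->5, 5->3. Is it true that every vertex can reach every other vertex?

There is no directed path from 5 to 2, so the graph is not strongly connected.

No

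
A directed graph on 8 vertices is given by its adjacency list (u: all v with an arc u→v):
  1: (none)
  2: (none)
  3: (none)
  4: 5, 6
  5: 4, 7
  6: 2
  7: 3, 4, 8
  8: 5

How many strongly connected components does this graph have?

5

{4, 5, 7, 8} are all mutually reachable — one SCC of size 4.
{6} is an SCC by itself.
{2} is an SCC by itself.
{1} is an SCC by itself.
{3} is an SCC by itself.
That gives 5 strongly connected components.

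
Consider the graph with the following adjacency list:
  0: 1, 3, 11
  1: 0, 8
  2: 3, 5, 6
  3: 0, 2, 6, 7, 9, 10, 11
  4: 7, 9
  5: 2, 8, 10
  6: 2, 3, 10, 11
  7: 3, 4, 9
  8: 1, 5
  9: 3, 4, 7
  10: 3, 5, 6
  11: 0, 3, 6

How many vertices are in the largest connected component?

12

Starting from 0 we can reach 0, 1, 2, 3, 4, 5, 6, 7, 8, 9, 10, 11. That is one component of size 12.
The largest has 12 vertices.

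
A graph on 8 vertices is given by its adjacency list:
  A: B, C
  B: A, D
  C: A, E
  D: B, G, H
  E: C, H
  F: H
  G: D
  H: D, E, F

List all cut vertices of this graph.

D, H

Removing D increases the component count from 1 to 2, so D is a cut vertex.
Removing H increases the component count from 1 to 2, so H is a cut vertex.
By contrast removing G leaves 1 component; it is not a cut vertex. No other vertex is a cut vertex either.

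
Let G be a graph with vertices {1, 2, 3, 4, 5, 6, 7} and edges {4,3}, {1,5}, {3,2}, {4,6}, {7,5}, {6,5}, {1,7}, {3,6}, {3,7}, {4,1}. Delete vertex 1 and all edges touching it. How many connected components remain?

With 1 gone, the remaining components are: {2, 3, 4, 5, 6, 7}.
That is 1 component.

1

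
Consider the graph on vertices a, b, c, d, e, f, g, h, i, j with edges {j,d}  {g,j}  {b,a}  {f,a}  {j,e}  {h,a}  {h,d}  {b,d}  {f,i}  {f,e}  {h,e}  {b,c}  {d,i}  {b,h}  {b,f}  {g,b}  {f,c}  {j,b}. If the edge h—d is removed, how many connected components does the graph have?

1

h and d are still connected via h-b-d, so the component count stays at 1.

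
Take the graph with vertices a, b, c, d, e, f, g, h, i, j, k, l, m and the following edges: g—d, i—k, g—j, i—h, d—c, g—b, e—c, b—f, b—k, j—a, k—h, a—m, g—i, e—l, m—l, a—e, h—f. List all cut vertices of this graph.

Removing g increases the component count from 1 to 2, so g is a cut vertex.
By contrast removing h leaves 1 component; it is not a cut vertex. No other vertex is a cut vertex either.

g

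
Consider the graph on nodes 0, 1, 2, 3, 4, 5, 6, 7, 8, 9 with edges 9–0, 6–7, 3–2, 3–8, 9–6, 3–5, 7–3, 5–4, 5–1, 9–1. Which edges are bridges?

0-9, 2-3, 3-8, 4-5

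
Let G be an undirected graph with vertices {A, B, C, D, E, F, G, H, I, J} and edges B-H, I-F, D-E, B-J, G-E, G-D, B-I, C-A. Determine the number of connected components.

3

Starting from A we can reach A, C. That is one component of size 2.
Starting from D we can reach D, E, G. That is one component of size 3.
Starting from B we can reach B, F, H, I, J. That is one component of size 5.
Total: 3 components.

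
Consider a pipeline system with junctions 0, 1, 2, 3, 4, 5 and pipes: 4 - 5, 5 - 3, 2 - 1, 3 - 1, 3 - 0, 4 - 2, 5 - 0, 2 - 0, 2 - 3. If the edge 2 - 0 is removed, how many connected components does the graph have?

2 and 0 are still connected via 2-3-0, so the component count stays at 1.

1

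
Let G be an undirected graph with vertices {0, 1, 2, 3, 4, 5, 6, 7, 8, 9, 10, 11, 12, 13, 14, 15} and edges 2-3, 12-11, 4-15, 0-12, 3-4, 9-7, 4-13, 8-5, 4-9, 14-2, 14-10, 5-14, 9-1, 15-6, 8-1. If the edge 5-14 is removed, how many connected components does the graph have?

5 and 14 are still connected via 5-8-1-9-4-3-2-14, so the component count stays at 2.

2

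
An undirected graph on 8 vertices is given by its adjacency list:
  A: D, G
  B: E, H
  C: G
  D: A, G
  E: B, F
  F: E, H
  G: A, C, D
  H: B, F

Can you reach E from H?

Yes

From H we can reach B, E, F, H, which includes E.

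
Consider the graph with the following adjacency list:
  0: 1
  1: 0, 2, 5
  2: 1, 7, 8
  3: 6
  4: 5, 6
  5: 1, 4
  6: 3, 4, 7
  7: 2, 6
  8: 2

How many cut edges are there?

3

The edges on the cycle 6-7-2-1-5-4-6 are not bridges since each lies on that cycle.
But removing 1-0 disconnects 1 from 0; removing 6-3 disconnects 6 from 3; removing 2-8 disconnects 2 from 8 — these are bridges.
That makes 3 bridges.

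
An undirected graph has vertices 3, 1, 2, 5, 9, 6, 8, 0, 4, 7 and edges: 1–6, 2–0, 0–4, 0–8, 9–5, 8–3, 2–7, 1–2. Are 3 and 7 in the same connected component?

Yes

From 3 we can reach 0, 1, 2, 3, 4, 6, 7, 8, which includes 7.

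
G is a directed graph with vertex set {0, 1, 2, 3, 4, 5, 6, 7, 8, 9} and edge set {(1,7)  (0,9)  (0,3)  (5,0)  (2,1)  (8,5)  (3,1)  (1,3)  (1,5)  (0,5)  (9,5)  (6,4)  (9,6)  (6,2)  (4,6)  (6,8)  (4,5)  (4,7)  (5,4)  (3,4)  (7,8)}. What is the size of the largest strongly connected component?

10

{0, 1, 2, 3, 4, 5, 6, 7, 8, 9} are all mutually reachable — one SCC of size 10.
The largest has 10 vertices.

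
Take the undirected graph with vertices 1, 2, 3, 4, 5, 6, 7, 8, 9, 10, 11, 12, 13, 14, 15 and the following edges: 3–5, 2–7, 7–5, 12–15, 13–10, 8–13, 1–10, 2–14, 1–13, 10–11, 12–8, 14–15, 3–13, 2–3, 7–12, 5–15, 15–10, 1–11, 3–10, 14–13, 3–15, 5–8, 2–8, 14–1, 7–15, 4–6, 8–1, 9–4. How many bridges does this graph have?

The edges on the cycle 2-7-12-8-13-3-2 are not bridges since each lies on that cycle.
But removing 4–6 disconnects 4 from 6; removing 9–4 disconnects 9 from 4 — these are bridges.
That makes 2 bridges.

2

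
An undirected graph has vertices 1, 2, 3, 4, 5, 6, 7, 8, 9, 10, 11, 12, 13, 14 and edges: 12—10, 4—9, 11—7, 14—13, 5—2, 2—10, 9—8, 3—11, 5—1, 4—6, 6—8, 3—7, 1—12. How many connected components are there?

4

Starting from 13 we can reach 13, 14. That is one component of size 2.
Starting from 3 we can reach 3, 7, 11. That is one component of size 3.
Starting from 4 we can reach 4, 6, 8, 9. That is one component of size 4.
Starting from 1 we can reach 1, 2, 5, 10, 12. That is one component of size 5.
Total: 4 components.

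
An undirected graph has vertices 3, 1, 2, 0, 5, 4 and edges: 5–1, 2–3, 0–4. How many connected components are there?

3

Starting from 2 we can reach 2, 3. That is one component of size 2.
Starting from 1 we can reach 1, 5. That is one component of size 2.
Starting from 0 we can reach 0, 4. That is one component of size 2.
Total: 3 components.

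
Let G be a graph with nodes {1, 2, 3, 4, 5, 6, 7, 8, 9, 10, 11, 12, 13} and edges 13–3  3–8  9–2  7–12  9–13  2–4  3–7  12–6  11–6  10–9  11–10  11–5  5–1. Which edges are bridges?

1-5, 11-5, 2-4, 2-9, 3-8

The edges on the cycle 11-10-9-13-3-7-12-6-11 are not bridges since each lies on that cycle.
But removing 2–9 disconnects 2 from 9; removing 2–4 disconnects 2 from 4; removing 11–5 disconnects 11 from 5; removing 5–1 disconnects 5 from 1 — these are bridges.
In total 5 edges are bridges.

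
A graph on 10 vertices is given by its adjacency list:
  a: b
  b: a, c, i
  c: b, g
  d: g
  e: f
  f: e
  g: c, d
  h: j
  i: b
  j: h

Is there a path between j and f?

No

The component containing j is {h, j}, and f is not in it.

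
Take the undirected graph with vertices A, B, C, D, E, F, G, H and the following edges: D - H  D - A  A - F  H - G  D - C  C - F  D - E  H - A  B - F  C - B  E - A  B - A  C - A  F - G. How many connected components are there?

1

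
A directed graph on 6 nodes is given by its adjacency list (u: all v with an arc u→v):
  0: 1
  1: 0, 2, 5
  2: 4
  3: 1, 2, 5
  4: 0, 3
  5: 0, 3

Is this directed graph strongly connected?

Yes

From 3 we can reach every vertex (0, 1, 2, 3, 4, 5), and every vertex can reach 3 (0, 1, 2, 3, 4, 5). So the whole graph is one strongly connected component.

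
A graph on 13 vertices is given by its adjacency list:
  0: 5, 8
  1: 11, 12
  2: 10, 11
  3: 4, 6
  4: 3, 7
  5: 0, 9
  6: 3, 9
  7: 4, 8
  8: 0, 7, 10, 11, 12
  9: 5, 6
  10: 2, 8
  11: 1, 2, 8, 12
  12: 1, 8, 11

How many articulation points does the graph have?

1

Removing 8 increases the component count from 1 to 2, so 8 is a cut vertex.
By contrast removing 9 leaves 1 component; it is not a cut vertex. No other vertex is a cut vertex either.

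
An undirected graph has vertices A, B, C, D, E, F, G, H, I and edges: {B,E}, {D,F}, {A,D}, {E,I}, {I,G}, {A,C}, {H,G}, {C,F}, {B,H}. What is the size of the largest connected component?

5

Starting from A we can reach A, C, D, F. That is one component of size 4.
Starting from B we can reach B, E, G, H, I. That is one component of size 5.
The largest has 5 vertices.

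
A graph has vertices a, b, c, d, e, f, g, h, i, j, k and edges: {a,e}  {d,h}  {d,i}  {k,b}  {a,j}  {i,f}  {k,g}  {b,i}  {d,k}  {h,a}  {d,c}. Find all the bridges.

a-e, a-h, a-j, c-d, d-h, f-i, g-k

The edges on the cycle d-k-b-i-d are not bridges since each lies on that cycle.
But removing i - f disconnects i from f; removing a - e disconnects a from e; removing d - c disconnects d from c; removing d - h disconnects d from h — these are bridges.
In total 7 edges are bridges.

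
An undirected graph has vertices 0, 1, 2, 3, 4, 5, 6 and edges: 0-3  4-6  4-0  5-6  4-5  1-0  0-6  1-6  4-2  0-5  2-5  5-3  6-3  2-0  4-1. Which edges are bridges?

The edges on the cycle 4-2-0-6-1-4 are not bridges since each lies on that cycle.
Every edge lies on some cycle, so there are no bridges.

none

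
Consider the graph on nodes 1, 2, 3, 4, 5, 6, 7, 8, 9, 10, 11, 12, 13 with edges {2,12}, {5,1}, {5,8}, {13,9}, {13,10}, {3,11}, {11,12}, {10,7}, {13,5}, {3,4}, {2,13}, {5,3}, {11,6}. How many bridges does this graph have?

7

The edges on the cycle 2-13-5-3-11-12-2 are not bridges since each lies on that cycle.
But removing 1-5 disconnects 1 from 5; removing 13-9 disconnects 13 from 9; removing 7-10 disconnects 7 from 10; removing 3-4 disconnects 3 from 4 — these are bridges.
In total 7 edges are bridges.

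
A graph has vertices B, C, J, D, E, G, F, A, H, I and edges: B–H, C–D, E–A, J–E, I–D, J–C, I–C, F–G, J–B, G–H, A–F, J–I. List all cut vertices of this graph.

Removing J increases the component count from 1 to 2, so J is a cut vertex.
By contrast removing H leaves 1 component; it is not a cut vertex. No other vertex is a cut vertex either.

J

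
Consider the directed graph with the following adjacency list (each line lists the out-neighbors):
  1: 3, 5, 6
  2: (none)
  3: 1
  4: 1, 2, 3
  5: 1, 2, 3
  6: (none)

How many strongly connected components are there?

4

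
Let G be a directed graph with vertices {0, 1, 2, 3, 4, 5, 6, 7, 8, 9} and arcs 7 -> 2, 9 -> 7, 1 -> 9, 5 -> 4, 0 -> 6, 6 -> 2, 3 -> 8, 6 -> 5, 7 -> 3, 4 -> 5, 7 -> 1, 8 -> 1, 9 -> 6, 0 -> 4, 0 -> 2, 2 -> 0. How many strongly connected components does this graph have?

3

{1, 3, 7, 8, 9} are all mutually reachable — one SCC of size 5.
{0, 2, 6} are all mutually reachable — one SCC of size 3.
{4, 5} are all mutually reachable — one SCC of size 2.
That gives 3 strongly connected components.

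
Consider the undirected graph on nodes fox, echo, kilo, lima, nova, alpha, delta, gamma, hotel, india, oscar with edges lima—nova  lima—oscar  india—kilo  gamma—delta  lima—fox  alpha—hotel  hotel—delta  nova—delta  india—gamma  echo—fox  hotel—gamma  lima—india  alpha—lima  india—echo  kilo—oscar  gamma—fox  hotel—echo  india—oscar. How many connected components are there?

Starting from fox we can reach fox, echo, kilo, lima, nova, alpha, delta, gamma, hotel, india, oscar. That is one component of size 11.
Total: 1 component.

1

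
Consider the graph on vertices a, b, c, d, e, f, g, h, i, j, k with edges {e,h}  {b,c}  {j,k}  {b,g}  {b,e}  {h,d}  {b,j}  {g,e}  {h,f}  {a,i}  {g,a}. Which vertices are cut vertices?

a, b, e, g, h, j

Removing a increases the component count from 1 to 2, so a is a cut vertex.
Removing b increases the component count from 1 to 3, so b is a cut vertex.
Removing e increases the component count from 1 to 2, so e is a cut vertex.
Likewise g, h, j are cut vertices.
By contrast removing d leaves 1 component; it is not a cut vertex. No other vertex is a cut vertex either.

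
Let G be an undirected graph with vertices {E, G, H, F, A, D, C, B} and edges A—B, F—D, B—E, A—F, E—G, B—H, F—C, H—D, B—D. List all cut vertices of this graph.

B, E, F

Removing B increases the component count from 1 to 2, so B is a cut vertex.
Removing E increases the component count from 1 to 2, so E is a cut vertex.
Removing F increases the component count from 1 to 2, so F is a cut vertex.
By contrast removing C leaves 1 component; it is not a cut vertex. No other vertex is a cut vertex either.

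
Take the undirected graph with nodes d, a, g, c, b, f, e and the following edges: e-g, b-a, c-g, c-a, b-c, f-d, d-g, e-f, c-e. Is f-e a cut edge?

No

After removing f-e, the path f-d-g-e still connects them, so the edge is not a bridge.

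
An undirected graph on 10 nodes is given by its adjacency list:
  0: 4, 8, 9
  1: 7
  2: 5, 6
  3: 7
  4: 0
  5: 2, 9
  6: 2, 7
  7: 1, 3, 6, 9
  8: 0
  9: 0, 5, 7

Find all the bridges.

The edges on the cycle 9-7-6-2-5-9 are not bridges since each lies on that cycle.
But removing 8-0 disconnects 8 from 0; removing 7-3 disconnects 7 from 3; removing 9-0 disconnects 9 from 0; removing 4-0 disconnects 4 from 0 — these are bridges.
In total 5 edges are bridges.

0-4, 0-8, 0-9, 1-7, 3-7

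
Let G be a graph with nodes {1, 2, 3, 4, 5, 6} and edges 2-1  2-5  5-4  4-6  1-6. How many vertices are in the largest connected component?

5

3 is isolated — a component by itself.
Starting from 1 we can reach 1, 2, 4, 5, 6. That is one component of size 5.
The largest has 5 vertices.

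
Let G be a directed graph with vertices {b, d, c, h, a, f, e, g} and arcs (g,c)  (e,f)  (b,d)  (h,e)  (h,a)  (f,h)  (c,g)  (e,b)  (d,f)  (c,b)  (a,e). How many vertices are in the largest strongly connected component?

6

{a, b, d, e, f, h} are all mutually reachable — one SCC of size 6.
{c, g} are all mutually reachable — one SCC of size 2.
The largest has 6 vertices.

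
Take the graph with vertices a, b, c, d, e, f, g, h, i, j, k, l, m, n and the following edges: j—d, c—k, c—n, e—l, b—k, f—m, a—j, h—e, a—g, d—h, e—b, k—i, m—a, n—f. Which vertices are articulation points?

a, e, k

Removing a increases the component count from 1 to 2, so a is a cut vertex.
Removing e increases the component count from 1 to 2, so e is a cut vertex.
Removing k increases the component count from 1 to 2, so k is a cut vertex.
By contrast removing i leaves 1 component; it is not a cut vertex. No other vertex is a cut vertex either.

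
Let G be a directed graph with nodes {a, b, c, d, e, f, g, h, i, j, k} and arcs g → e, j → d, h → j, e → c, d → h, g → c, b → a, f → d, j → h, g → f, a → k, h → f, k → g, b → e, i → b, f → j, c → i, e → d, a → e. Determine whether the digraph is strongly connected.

There is no directed path from d to k, so the graph is not strongly connected.

No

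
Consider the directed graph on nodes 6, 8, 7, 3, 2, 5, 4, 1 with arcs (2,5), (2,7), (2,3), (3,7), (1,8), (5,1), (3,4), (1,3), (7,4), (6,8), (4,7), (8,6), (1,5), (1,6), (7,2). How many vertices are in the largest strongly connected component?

{1, 2, 3, 4, 5, 7} are all mutually reachable — one SCC of size 6.
{6, 8} are all mutually reachable — one SCC of size 2.
The largest has 6 vertices.

6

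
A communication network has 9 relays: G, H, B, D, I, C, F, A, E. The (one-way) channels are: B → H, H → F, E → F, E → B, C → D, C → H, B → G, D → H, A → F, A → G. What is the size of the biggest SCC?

{H} is an SCC by itself.
{C} is an SCC by itself.
{I} is an SCC by itself.
{E} is an SCC by itself.
{F} is an SCC by itself.
(and 4 more singleton SCCs)
The largest has 1 vertex.

1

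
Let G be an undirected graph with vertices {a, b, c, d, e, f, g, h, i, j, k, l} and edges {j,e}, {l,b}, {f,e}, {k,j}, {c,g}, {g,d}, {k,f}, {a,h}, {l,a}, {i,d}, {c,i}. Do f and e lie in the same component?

From f we can reach e, f, j, k, which includes e.

Yes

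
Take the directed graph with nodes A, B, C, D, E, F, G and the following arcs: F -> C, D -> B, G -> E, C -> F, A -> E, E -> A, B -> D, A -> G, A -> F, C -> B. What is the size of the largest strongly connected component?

3

{A, E, G} are all mutually reachable — one SCC of size 3.
{C, F} are all mutually reachable — one SCC of size 2.
{B, D} are all mutually reachable — one SCC of size 2.
The largest has 3 vertices.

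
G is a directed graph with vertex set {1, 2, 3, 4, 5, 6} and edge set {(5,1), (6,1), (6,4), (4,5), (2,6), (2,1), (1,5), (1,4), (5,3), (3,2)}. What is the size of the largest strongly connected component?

{1, 2, 3, 4, 5, 6} are all mutually reachable — one SCC of size 6.
The largest has 6 vertices.

6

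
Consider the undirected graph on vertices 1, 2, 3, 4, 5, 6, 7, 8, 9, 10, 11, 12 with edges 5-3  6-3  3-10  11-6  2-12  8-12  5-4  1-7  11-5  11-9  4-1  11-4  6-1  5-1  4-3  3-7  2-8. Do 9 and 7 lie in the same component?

Yes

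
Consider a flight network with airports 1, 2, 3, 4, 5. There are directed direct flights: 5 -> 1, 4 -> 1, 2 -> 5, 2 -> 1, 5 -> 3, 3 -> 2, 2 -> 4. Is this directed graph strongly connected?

There is no directed path from 1 to 5, so the graph is not strongly connected.

No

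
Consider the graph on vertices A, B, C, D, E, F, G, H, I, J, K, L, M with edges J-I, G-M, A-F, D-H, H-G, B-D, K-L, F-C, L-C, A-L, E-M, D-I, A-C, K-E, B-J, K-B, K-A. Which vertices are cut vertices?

K

Removing K increases the component count from 1 to 2, so K is a cut vertex.
By contrast removing F leaves 1 component; it is not a cut vertex. No other vertex is a cut vertex either.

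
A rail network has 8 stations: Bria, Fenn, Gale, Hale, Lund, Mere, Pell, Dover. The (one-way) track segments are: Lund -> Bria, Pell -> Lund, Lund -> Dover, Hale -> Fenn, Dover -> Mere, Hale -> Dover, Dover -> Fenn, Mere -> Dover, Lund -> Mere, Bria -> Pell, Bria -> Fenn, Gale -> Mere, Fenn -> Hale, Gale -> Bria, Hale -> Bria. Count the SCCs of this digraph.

2

{Bria, Fenn, Hale, Lund, Mere, Pell, Dover} are all mutually reachable — one SCC of size 7.
{Gale} is an SCC by itself.
That gives 2 strongly connected components.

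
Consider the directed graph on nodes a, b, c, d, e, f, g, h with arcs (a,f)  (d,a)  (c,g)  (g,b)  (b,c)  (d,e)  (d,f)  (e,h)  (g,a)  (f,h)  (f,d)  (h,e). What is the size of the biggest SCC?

3

{a, d, f} are all mutually reachable — one SCC of size 3.
{b, c, g} are all mutually reachable — one SCC of size 3.
{e, h} are all mutually reachable — one SCC of size 2.
The largest has 3 vertices.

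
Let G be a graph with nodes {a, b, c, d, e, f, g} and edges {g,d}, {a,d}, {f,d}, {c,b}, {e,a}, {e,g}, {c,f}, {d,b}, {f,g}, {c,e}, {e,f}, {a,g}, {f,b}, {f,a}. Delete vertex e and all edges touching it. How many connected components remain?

With e gone, the remaining components are: {a, b, c, d, f, g}.
That is 1 component.

1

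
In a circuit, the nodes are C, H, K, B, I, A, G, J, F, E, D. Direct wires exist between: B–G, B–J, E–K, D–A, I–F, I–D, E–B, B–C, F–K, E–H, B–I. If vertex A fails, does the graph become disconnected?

No

Deleting A leaves 1 component (was 1), so A is not a cut vertex.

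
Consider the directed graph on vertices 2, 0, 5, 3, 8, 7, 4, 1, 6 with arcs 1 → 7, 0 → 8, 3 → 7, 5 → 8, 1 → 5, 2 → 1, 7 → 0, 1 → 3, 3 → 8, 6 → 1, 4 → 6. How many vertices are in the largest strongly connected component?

1

{3} is an SCC by itself.
{0} is an SCC by itself.
{8} is an SCC by itself.
{6} is an SCC by itself.
{4} is an SCC by itself.
(and 4 more singleton SCCs)
The largest has 1 vertex.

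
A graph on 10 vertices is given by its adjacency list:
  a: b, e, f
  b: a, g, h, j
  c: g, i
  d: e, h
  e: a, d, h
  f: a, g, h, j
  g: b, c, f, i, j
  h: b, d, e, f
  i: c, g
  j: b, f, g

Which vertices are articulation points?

Removing g increases the component count from 1 to 2, so g is a cut vertex.
By contrast removing h leaves 1 component; it is not a cut vertex. No other vertex is a cut vertex either.

g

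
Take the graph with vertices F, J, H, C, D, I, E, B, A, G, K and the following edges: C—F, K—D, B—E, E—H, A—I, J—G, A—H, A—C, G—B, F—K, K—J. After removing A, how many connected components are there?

With A gone, the remaining components are: {I}; {B, C, D, E, F, G, H, J, K}.
That is 2 components.

2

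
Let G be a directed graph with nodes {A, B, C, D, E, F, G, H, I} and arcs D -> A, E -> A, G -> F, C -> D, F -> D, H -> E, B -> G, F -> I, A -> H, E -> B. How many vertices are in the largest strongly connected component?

{A, B, D, E, F, G, H} are all mutually reachable — one SCC of size 7.
{I} is an SCC by itself.
{C} is an SCC by itself.
The largest has 7 vertices.

7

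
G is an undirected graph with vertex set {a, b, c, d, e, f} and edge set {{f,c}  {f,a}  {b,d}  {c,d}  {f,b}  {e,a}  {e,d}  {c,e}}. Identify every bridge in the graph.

The edges on the cycle f-c-e-a-f are not bridges since each lies on that cycle.
Every edge lies on some cycle, so there are no bridges.

none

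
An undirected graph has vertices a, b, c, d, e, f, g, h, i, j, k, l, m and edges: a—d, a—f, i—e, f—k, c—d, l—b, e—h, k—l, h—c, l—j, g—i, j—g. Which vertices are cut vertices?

l

Removing l increases the component count from 2 to 3, so l is a cut vertex.
By contrast removing h leaves 2 components; it is not a cut vertex. No other vertex is a cut vertex either.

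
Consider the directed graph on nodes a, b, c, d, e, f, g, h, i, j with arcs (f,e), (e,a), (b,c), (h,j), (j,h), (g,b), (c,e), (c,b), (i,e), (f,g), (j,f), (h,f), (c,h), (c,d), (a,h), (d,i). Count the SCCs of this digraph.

1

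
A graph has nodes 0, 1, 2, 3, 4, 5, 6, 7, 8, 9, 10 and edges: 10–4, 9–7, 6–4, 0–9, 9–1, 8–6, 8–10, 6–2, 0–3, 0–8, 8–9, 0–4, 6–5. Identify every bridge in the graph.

0-3, 1-9, 2-6, 5-6, 7-9

The edges on the cycle 0-8-10-4-0 are not bridges since each lies on that cycle.
But removing 6–5 disconnects 6 from 5; removing 3–0 disconnects 3 from 0; removing 6–2 disconnects 6 from 2; removing 1–9 disconnects 1 from 9 — these are bridges.
In total 5 edges are bridges.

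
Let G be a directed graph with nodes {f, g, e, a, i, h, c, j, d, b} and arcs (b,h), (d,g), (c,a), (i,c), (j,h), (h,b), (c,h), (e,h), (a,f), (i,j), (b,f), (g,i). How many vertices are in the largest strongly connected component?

{b, h} are all mutually reachable — one SCC of size 2.
{e} is an SCC by itself.
{a} is an SCC by itself.
{j} is an SCC by itself.
{i} is an SCC by itself.
(and 4 more singleton SCCs)
The largest has 2 vertices.

2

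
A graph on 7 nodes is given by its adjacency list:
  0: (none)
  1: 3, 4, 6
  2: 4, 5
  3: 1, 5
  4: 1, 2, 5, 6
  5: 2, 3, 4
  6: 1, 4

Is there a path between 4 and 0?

The component containing 4 is {1, 2, 3, 4, 5, 6}, and 0 is not in it.

No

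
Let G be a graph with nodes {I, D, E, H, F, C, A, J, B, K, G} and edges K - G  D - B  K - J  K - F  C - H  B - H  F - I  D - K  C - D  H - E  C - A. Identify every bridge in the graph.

A-C, D-K, E-H, F-I, F-K, G-K, J-K

The edges on the cycle C-D-B-H-C are not bridges since each lies on that cycle.
But removing K - F disconnects K from F; removing K - G disconnects K from G; removing D - K disconnects D from K; removing C - A disconnects C from A — these are bridges.
In total 7 edges are bridges.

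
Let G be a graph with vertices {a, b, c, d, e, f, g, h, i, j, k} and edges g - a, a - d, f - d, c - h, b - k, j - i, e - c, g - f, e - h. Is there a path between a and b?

No

The component containing a is {a, d, f, g}, and b is not in it.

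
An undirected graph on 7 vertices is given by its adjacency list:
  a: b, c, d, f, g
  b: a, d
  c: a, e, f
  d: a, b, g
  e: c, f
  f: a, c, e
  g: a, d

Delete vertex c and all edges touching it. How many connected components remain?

1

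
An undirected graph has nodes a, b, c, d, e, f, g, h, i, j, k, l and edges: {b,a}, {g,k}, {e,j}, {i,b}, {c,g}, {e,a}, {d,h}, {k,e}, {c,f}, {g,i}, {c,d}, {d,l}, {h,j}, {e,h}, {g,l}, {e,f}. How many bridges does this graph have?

0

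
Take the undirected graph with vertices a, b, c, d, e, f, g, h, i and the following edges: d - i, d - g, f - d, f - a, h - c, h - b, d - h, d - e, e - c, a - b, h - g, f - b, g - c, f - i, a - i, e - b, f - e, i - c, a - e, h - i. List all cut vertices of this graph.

Removing h, for instance, still leaves 1 component. No single vertex removal increases the component count — the graph has no articulation points.

none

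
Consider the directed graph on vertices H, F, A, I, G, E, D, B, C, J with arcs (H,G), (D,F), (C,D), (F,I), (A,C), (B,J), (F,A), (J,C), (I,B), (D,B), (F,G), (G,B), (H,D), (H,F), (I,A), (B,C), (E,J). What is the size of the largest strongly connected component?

{A, B, C, D, F, G, I, J} are all mutually reachable — one SCC of size 8.
{E} is an SCC by itself.
{H} is an SCC by itself.
The largest has 8 vertices.

8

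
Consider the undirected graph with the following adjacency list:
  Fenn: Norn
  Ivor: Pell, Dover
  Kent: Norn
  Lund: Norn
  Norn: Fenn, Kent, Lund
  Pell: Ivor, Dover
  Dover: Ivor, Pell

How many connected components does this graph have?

Starting from Ivor we can reach Ivor, Pell, Dover. That is one component of size 3.
Starting from Fenn we can reach Fenn, Kent, Lund, Norn. That is one component of size 4.
Total: 2 components.

2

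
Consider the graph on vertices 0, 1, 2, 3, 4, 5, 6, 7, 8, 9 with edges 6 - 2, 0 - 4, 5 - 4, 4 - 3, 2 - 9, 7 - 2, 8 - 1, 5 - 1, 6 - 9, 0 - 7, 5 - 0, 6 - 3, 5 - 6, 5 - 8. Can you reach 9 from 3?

From 3 we can reach 0, 1, 2, 3, 4, 5, 6, 7, 8, 9, which includes 9.

Yes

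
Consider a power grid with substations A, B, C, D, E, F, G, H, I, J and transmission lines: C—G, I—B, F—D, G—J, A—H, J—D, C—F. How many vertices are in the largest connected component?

E is isolated — a component by itself.
Starting from A we can reach A, H. That is one component of size 2.
Starting from B we can reach B, I. That is one component of size 2.
Starting from C we can reach C, D, F, G, J. That is one component of size 5.
The largest has 5 vertices.

5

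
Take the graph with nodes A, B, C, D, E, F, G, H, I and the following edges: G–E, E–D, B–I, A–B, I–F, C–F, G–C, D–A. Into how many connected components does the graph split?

2

H is isolated — a component by itself.
Starting from A we can reach A, B, C, D, E, F, G, I. That is one component of size 8.
Total: 2 components.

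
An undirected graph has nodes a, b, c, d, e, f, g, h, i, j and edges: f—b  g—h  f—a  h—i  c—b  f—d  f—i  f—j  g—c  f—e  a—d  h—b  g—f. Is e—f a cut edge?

Yes

Removing e—f leaves no path between e and f: the component count goes from 1 to 2. So it is a bridge.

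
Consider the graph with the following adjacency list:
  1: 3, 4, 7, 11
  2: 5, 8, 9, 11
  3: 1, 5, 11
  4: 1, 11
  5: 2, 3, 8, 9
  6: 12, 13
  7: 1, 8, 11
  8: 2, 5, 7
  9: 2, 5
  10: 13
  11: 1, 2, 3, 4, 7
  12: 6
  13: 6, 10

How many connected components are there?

2

Starting from 6 we can reach 6, 10, 12, 13. That is one component of size 4.
Starting from 1 we can reach 1, 2, 3, 4, 5, 7, 8, 9, 11. That is one component of size 9.
Total: 2 components.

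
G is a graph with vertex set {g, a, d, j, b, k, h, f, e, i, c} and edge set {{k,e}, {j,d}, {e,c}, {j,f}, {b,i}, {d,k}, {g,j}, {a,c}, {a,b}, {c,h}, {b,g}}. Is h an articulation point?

Deleting h leaves 1 component (was 1), so h is not a cut vertex.

No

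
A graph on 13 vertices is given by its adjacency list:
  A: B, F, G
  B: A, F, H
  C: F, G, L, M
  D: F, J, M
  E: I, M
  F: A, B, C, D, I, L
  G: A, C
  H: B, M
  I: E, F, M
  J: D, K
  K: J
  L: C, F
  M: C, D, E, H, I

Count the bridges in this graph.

2

The edges on the cycle F-I-E-M-D-F are not bridges since each lies on that cycle.
But removing D-J disconnects D from J; removing K-J disconnects K from J — these are bridges.
That makes 2 bridges.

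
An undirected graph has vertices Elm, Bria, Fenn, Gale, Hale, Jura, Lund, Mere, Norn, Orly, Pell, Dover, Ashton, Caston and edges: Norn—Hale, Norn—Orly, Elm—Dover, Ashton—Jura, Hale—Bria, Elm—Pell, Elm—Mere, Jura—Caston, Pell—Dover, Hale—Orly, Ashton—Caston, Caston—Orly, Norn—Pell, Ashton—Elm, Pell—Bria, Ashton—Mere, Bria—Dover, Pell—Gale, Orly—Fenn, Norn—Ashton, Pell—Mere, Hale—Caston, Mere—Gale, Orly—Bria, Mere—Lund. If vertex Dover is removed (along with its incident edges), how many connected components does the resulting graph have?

1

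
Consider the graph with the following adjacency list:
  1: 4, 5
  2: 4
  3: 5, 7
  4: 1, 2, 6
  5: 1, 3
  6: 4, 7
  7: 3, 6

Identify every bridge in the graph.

2-4

The edges on the cycle 3-5-1-4-6-7-3 are not bridges since each lies on that cycle.
But removing 4-2 disconnects 4 from 2 — this is a bridge.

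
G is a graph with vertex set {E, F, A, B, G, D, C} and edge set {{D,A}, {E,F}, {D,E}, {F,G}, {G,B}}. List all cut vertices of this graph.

Removing D increases the component count from 2 to 3, so D is a cut vertex.
Removing E increases the component count from 2 to 3, so E is a cut vertex.
Removing F increases the component count from 2 to 3, so F is a cut vertex.
Likewise G is a cut vertex.
By contrast removing A leaves 2 components; it is not a cut vertex. No other vertex is a cut vertex either.

D, E, F, G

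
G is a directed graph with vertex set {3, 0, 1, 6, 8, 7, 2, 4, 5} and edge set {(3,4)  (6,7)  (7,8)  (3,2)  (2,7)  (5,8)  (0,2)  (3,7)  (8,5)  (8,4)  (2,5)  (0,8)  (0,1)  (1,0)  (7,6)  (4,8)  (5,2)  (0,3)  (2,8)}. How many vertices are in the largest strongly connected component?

{2, 4, 5, 6, 7, 8} are all mutually reachable — one SCC of size 6.
{0, 1} are all mutually reachable — one SCC of size 2.
{3} is an SCC by itself.
The largest has 6 vertices.

6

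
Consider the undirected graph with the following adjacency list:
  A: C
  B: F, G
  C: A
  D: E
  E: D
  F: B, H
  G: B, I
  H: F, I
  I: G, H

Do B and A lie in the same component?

The component containing B is {B, F, G, H, I}, and A is not in it.

No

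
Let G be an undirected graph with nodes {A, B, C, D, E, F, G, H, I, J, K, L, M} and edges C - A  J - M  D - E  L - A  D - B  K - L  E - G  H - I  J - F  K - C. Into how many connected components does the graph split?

Starting from H we can reach H, I. That is one component of size 2.
Starting from F we can reach F, J, M. That is one component of size 3.
Starting from A we can reach A, C, K, L. That is one component of size 4.
Starting from B we can reach B, D, E, G. That is one component of size 4.
Total: 4 components.

4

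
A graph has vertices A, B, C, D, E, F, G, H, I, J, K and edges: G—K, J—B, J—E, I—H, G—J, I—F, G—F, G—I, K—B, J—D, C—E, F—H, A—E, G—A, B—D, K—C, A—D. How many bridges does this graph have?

The edges on the cycle G-I-H-F-G are not bridges since each lies on that cycle.
Every edge lies on some cycle, so there are no bridges.

0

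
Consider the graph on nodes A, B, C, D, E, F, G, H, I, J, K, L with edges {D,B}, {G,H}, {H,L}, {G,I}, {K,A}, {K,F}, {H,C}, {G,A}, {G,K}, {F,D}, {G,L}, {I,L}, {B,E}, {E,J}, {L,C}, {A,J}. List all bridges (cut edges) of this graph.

none

The edges on the cycle G-I-L-G are not bridges since each lies on that cycle.
Every edge lies on some cycle, so there are no bridges.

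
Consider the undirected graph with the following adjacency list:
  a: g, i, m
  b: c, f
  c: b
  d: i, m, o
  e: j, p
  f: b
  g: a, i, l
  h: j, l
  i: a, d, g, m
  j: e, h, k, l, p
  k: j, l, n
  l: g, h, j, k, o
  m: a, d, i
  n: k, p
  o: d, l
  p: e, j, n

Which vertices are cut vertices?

b, l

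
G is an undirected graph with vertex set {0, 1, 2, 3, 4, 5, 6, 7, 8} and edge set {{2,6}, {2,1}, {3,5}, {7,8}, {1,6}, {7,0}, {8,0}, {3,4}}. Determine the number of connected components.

3

Starting from 0 we can reach 0, 7, 8. That is one component of size 3.
Starting from 1 we can reach 1, 2, 6. That is one component of size 3.
Starting from 3 we can reach 3, 4, 5. That is one component of size 3.
Total: 3 components.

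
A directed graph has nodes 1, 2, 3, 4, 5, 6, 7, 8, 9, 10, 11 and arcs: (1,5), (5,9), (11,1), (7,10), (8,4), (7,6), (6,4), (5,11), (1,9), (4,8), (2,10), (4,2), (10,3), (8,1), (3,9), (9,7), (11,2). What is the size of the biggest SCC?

11

{1, 2, 3, 4, 5, 6, 7, 8, 9, 10, 11} are all mutually reachable — one SCC of size 11.
The largest has 11 vertices.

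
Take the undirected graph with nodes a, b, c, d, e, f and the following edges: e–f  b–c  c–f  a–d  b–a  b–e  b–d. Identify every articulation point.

b

Removing b increases the component count from 1 to 2, so b is a cut vertex.
By contrast removing d leaves 1 component; it is not a cut vertex. No other vertex is a cut vertex either.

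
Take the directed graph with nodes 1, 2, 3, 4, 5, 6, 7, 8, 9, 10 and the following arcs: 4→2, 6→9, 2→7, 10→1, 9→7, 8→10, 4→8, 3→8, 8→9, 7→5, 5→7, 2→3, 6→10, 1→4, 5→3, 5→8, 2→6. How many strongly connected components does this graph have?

1

{1, 2, 3, 4, 5, 6, 7, 8, 9, 10} are all mutually reachable — one SCC of size 10.
That gives 1 strongly connected component.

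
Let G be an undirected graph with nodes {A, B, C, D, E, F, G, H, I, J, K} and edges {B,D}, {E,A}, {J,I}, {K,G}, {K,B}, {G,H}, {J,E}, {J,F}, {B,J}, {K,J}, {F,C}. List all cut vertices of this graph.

B, E, F, G, J, K

Removing B increases the component count from 1 to 2, so B is a cut vertex.
Removing E increases the component count from 1 to 2, so E is a cut vertex.
Removing F increases the component count from 1 to 2, so F is a cut vertex.
Likewise G, J, K are cut vertices.
By contrast removing C leaves 1 component; it is not a cut vertex. No other vertex is a cut vertex either.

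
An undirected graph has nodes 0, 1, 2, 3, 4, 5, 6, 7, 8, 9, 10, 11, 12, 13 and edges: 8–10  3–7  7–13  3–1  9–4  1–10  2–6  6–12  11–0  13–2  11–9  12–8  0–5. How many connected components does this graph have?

2

Starting from 0 we can reach 0, 4, 5, 9, 11. That is one component of size 5.
Starting from 1 we can reach 1, 2, 3, 6, 7, 8, 10, 12, 13. That is one component of size 9.
Total: 2 components.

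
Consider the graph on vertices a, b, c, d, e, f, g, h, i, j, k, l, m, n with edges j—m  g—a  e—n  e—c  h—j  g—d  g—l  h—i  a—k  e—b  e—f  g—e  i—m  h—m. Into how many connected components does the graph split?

Starting from h we can reach h, i, j, m. That is one component of size 4.
Starting from a we can reach a, b, c, d, e, f, g, k, l, n. That is one component of size 10.
Total: 2 components.

2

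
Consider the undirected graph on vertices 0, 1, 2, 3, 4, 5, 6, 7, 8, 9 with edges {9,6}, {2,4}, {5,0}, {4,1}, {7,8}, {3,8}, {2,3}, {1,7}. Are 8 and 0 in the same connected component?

No

The component containing 8 is {1, 2, 3, 4, 7, 8}, and 0 is not in it.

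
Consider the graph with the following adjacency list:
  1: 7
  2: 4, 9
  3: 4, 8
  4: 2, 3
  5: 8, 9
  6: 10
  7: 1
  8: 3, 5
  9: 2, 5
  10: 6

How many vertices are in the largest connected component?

6

Starting from 1 we can reach 1, 7. That is one component of size 2.
Starting from 6 we can reach 6, 10. That is one component of size 2.
Starting from 2 we can reach 2, 3, 4, 5, 8, 9. That is one component of size 6.
The largest has 6 vertices.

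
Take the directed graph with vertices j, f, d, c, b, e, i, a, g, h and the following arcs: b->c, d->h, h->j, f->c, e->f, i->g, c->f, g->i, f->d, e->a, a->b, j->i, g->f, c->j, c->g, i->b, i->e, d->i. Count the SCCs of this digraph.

1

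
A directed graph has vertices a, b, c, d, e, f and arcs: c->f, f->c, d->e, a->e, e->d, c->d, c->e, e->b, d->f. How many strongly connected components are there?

3

{c, d, e, f} are all mutually reachable — one SCC of size 4.
{b} is an SCC by itself.
{a} is an SCC by itself.
That gives 3 strongly connected components.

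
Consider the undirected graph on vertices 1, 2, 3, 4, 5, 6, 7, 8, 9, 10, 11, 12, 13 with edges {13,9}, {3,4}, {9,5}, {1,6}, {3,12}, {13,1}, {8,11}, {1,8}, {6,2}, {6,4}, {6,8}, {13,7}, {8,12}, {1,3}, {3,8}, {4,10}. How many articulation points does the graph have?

6

Removing 1 increases the component count from 1 to 2, so 1 is a cut vertex.
Removing 4 increases the component count from 1 to 2, so 4 is a cut vertex.
Removing 6 increases the component count from 1 to 2, so 6 is a cut vertex.
Likewise 8, 9, 13 are cut vertices.
By contrast removing 10 leaves 1 component; it is not a cut vertex. No other vertex is a cut vertex either.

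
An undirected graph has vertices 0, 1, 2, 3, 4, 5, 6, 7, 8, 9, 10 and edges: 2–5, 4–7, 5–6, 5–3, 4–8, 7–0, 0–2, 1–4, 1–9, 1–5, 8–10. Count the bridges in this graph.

The edges on the cycle 1-4-7-0-2-5-1 are not bridges since each lies on that cycle.
But removing 8–10 disconnects 8 from 10; removing 5–3 disconnects 5 from 3; removing 8–4 disconnects 8 from 4; removing 6–5 disconnects 6 from 5 — these are bridges.
In total 5 edges are bridges.

5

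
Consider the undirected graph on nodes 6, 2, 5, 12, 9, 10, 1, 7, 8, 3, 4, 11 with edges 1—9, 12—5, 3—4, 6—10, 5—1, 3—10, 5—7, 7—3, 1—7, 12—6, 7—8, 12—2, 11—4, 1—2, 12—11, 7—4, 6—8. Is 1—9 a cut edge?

Yes

Removing 1—9 leaves no path between 1 and 9: the component count goes from 1 to 2. So it is a bridge.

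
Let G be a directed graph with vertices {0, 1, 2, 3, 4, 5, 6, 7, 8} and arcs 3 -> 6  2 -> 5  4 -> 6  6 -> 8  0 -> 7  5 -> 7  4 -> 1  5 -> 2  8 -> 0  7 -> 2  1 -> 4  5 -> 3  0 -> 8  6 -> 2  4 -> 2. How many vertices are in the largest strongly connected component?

7

{0, 2, 3, 5, 6, 7, 8} are all mutually reachable — one SCC of size 7.
{1, 4} are all mutually reachable — one SCC of size 2.
The largest has 7 vertices.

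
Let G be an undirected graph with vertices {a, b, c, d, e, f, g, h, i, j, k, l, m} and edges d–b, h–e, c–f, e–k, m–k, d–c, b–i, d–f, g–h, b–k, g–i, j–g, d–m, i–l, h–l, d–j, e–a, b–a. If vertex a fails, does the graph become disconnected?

Deleting a leaves 1 component (was 1) (its neighbors b, e remain connected to each other), so a is not a cut vertex.

No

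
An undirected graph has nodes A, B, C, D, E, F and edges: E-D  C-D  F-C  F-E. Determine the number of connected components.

3

B is isolated — a component by itself.
A is isolated — a component by itself.
Starting from C we can reach C, D, E, F. That is one component of size 4.
Total: 3 components.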